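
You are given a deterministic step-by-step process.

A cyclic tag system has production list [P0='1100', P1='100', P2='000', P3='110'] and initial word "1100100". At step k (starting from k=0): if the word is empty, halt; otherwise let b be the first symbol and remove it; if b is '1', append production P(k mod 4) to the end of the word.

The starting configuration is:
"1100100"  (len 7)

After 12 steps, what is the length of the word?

16

gen 0: "1100100"  (len 7)
gen 1: "1001001100"  (len 10)
gen 2: "001001100100"  (len 12)
gen 3: "01001100100"  (len 11)
gen 4: "1001100100"  (len 10)
gen 5: "0011001001100"  (len 13)
gen 6: "011001001100"  (len 12)
gen 7: "11001001100"  (len 11)
gen 8: "1001001100110"  (len 13)
gen 9: "0010011001101100"  (len 16)
gen 10: "010011001101100"  (len 15)
gen 11: "10011001101100"  (len 14)
gen 12: "0011001101100110"  (len 16)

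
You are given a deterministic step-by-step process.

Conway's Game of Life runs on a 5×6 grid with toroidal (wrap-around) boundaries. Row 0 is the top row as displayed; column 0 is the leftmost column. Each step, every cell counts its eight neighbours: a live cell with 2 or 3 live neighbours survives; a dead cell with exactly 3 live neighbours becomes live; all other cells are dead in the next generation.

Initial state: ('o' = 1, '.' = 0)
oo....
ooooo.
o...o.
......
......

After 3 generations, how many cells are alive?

step 0: oo....
ooooo.
o...o.
......
......
step 1: o..o.o
..ooo.
o.o.o.
......
......
step 2: ..oo.o
o.o...
.oo.oo
......
......
step 3: .ooo..
o.....
oooo.o
......
......

9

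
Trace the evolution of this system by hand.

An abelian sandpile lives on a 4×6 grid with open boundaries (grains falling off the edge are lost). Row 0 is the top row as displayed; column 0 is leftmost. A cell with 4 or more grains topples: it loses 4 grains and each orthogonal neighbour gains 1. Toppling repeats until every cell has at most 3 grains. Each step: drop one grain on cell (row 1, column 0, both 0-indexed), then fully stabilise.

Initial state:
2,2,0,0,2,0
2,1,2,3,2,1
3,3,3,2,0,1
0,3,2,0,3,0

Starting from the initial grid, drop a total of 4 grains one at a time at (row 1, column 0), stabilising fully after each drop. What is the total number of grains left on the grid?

0) 2,2,0,0,2,0
2,1,2,3,2,1
3,3,3,2,0,1
0,3,2,0,3,0
1) 2,2,0,0,2,0
3,1,2,3,2,1
3,3,3,2,0,1
0,3,2,0,3,0
2) 3,2,0,0,2,0
1,3,3,3,2,1
1,2,1,3,0,1
2,1,0,1,3,0
3) 3,2,0,0,2,0
2,3,3,3,2,1
1,2,1,3,0,1
2,1,0,1,3,0
4) 3,2,0,0,2,0
3,3,3,3,2,1
1,2,1,3,0,1
2,1,0,1,3,0

37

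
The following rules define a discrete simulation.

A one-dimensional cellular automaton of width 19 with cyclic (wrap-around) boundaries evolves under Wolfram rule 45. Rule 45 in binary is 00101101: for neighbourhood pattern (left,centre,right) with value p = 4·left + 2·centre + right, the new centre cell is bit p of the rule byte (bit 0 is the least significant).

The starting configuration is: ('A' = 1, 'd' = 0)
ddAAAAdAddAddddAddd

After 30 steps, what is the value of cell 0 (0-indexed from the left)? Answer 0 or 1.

0

t=0: ddAAAAdAddAddddAddd
t=1: AdAdddAAddAdAAdAdAA
t=2: dAAdAdAdddAAAdAAAAd
t=3: dAdAAAAdAdAddAAdddd
t=4: dAAAdddAAAAddAddAAA
t=5: AAdddAdAdddddAddAdd
t=6: AddAdAAAdAAAdAddAdd
t=7: AddAAAddAAddAAddAdd
t=8: AddAddddAdddAdddAdd
t=9: AddAdAAdAdAdAdAdAdd
t=10: AddAAAdAAAAAAAAAAdd
t=11: AddAddAAddddddddddd
t=12: AddAddAddAAAAAAAAAd
t=13: AddAddAddAddddddddA
t=14: dddAddAddAdAAAAAAdA
t=15: dAdAddAddAAAdddddAA
t=16: AAAAddAddAdddAAAdAd
t=17: AdddddAddAdAdAddAAA
t=18: ddAAAdAddAAAAAddAdd
t=19: AdAddAAddAddddddAdA
t=20: dAAddAdddAdAAAAdAAA
t=21: AAdddAdAdAAAdddAAdd
t=22: AddAdAAAAAdddAdAddd
t=23: AddAAAdddddAdAAAdAd
t=24: AddAdddAAAdAAAddAAA
t=25: dddAdAdAddAAddddAdd
t=26: AAdAAAAAddAddAAdAdA
t=27: ddAAddddddAddAdAAAA
t=28: ddAddAAAAdAddAAAddd
t=29: AdAddAdddAAddAdddAA
t=30: dAAddAdAdAdddAdAdAd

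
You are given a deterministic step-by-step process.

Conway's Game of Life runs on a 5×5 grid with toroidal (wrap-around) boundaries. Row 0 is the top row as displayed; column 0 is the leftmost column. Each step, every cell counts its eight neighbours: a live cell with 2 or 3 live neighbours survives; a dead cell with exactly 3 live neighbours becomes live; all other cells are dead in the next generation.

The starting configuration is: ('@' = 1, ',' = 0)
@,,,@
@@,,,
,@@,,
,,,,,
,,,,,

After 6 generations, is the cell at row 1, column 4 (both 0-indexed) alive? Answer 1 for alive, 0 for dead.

0

k=0  @,,,@
@@,,,
,@@,,
,,,,,
,,,,,
k=1  @@,,@
,,@,@
@@@,,
,,,,,
,,,,,
k=2  @@,@@
,,@,@
@@@@,
,@,,,
@,,,,
k=3  ,@@@,
,,,,,
@,,@@
,,,,@
,,@,,
k=4  ,@@@,
@@,,,
@,,@@
@,,,@
,@@,,
k=5  ,,,@,
,,,,,
,,,@,
,,@,,
,,,,@
k=6  ,,,,,
,,,,,
,,,,,
,,,@,
,,,@,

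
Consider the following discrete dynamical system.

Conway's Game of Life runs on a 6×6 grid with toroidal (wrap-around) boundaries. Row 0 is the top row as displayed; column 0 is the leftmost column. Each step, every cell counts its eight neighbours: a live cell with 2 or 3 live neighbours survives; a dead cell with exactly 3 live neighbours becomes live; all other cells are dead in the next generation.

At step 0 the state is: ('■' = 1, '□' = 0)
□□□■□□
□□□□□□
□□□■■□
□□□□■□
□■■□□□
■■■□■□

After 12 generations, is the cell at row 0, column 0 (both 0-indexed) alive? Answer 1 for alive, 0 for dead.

k=0  □□□■□□
□□□□□□
□□□■■□
□□□□■□
□■■□□□
■■■□■□
k=1  □■■■□□
□□□■■□
□□□■■□
□□■□■□
■□■□□■
■□□□□□
k=2  □■■■■□
□□□□□□
□□■□□■
□■■□■□
■□□■□■
■□□■□■
k=3  ■■■■■■
□■□□■□
□■■■□□
□■■□■□
□□□■□□
□□□□□□
k=4  ■■■■■■
□□□□□□
■□□□■□
□■□□■□
□□■■□□
■■□□□■
k=5  □□■■■□
□□■□□□
□□□□□■
□■■□■■
□□■■■■
□□□□□□
k=6  □□■■□□
□□■□■□
■■■■■■
□■■□□□
■■■□□■
□□□□□■
k=7  □□■■■□
■□□□□□
■□□□■■
□□□□□□
□□■□□■
□□□■■■
k=8  □□■□□□
■■□□□□
■□□□□■
■□□□■□
□□□■□■
□□□□□■
k=9  ■■□□□□
■■□□□■
□□□□□□
■□□□■□
■□□□□■
□□□□■□
k=10  □■□□□□
□■□□□■
□■□□□□
■□□□□□
■□□□■□
□■□□□□
k=11  □■■□□□
□■■□□□
□■□□□□
■■□□□■
■■□□□■
■■□□□□
k=12  □□□□□□
■□□□□□
□□□□□□
□□■□□■
□□■□□□
□□□□□■

0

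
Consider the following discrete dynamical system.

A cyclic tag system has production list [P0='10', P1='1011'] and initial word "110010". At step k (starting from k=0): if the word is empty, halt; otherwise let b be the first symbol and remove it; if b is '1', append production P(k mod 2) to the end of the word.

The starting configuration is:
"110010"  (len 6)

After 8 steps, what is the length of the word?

8

t=0: "110010"  (len 6)
t=1: "1001010"  (len 7)
t=2: "0010101011"  (len 10)
t=3: "010101011"  (len 9)
t=4: "10101011"  (len 8)
t=5: "010101110"  (len 9)
t=6: "10101110"  (len 8)
t=7: "010111010"  (len 9)
t=8: "10111010"  (len 8)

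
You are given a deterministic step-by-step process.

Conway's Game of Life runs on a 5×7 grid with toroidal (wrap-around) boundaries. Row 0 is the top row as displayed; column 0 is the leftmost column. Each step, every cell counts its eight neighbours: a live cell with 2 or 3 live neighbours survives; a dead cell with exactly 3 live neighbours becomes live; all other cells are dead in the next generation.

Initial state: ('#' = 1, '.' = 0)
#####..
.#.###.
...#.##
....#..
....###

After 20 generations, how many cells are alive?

step 0: #####..
.#.###.
...#.##
....#..
....###
step 1: ##.....
.#.....
..##..#
...#...
###...#
step 2: ......#
.#.....
..##...
...#..#
..#...#
step 3: #......
..#....
..##...
...#...
#....##
step 4: ##.....
.###...
..##...
..###.#
#.....#
step 5: ......#
#..#...
.......
###.###
..##.##
step 6: #.#####
.......
..####.
###.#..
..##...
step 7: .##.###
.#.....
..#.##.
.....#.
.......
step 8: ###..#.
##....#
....##.
....##.
....#.#
step 9: ..#..#.
..#.#..
#...#..
...#..#
##.##.#
step 10: #.#..##
.#..##.
....##.
.###..#
##.##.#
step 11: ..#....
##.#...
##....#
.#....#
....#..
step 12: .###...
......#
......#
.#...##
.......
step 13: ..#....
#.#....
......#
#....##
##.....
step 14: #.#....
.#.....
.#...#.
.#...#.
##.....
step 15: #.#....
###....
###....
.##...#
#.#...#
step 16: ..##...
...#..#
...#..#
...#..#
..##..#
step 17: ....#..
...##..
#.#####
#..####
....#..
step 18: ....##.
..#...#
###....
###....
......#
step 19: .....##
#.##.##
...#..#
..#...#
##...##
step 20: ..#....
#.##...
.#.##..
.##....
.#.....

10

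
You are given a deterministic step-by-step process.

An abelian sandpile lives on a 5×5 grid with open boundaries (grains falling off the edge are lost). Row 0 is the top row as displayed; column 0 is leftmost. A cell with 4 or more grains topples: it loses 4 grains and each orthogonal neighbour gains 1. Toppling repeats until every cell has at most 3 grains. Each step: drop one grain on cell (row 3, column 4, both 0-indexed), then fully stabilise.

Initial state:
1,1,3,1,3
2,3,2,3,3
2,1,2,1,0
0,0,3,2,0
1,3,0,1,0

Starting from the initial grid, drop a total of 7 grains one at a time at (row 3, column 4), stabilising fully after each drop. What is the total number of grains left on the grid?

gen 0: 1,1,3,1,3
2,3,2,3,3
2,1,2,1,0
0,0,3,2,0
1,3,0,1,0
gen 1: 1,1,3,1,3
2,3,2,3,3
2,1,2,1,0
0,0,3,2,1
1,3,0,1,0
gen 2: 1,1,3,1,3
2,3,2,3,3
2,1,2,1,0
0,0,3,2,2
1,3,0,1,0
gen 3: 1,1,3,1,3
2,3,2,3,3
2,1,2,1,0
0,0,3,2,3
1,3,0,1,0
gen 4: 1,1,3,1,3
2,3,2,3,3
2,1,2,1,1
0,0,3,3,0
1,3,0,1,1
gen 5: 1,1,3,1,3
2,3,2,3,3
2,1,2,1,1
0,0,3,3,1
1,3,0,1,1
gen 6: 1,1,3,1,3
2,3,2,3,3
2,1,2,1,1
0,0,3,3,2
1,3,0,1,1
gen 7: 1,1,3,1,3
2,3,2,3,3
2,1,2,1,1
0,0,3,3,3
1,3,0,1,1

44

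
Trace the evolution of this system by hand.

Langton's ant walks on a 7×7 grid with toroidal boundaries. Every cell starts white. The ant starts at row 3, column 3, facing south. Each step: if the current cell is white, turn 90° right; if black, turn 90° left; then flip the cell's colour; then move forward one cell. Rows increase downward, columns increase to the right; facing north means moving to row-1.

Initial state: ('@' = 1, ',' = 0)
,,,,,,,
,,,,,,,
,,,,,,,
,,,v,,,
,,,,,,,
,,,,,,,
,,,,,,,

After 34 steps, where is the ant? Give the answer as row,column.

0,4

[0] ,,,,,,,
,,,,,,,
,,,,,,,
,,,v,,,
,,,,,,,
,,,,,,,
,,,,,,,
[1] ,,,,,,,
,,,,,,,
,,,,,,,
,,<@,,,
,,,,,,,
,,,,,,,
,,,,,,,
[2] ,,,,,,,
,,,,,,,
,,^,,,,
,,@@,,,
,,,,,,,
,,,,,,,
,,,,,,,
[3] ,,,,,,,
,,,,,,,
,,@>,,,
,,@@,,,
,,,,,,,
,,,,,,,
,,,,,,,
[4] ,,,,,,,
,,,,,,,
,,@@,,,
,,@v,,,
,,,,,,,
,,,,,,,
,,,,,,,
[5] ,,,,,,,
,,,,,,,
,,@@,,,
,,@,>,,
,,,,,,,
,,,,,,,
,,,,,,,
[6] ,,,,,,,
,,,,,,,
,,@@,,,
,,@,@,,
,,,,v,,
,,,,,,,
,,,,,,,
[7] ,,,,,,,
,,,,,,,
,,@@,,,
,,@,@,,
,,,<@,,
,,,,,,,
,,,,,,,
[8] ,,,,,,,
,,,,,,,
,,@@,,,
,,@^@,,
,,,@@,,
,,,,,,,
,,,,,,,
[9] ,,,,,,,
,,,,,,,
,,@@,,,
,,@@>,,
,,,@@,,
,,,,,,,
,,,,,,,
[10] ,,,,,,,
,,,,,,,
,,@@^,,
,,@@,,,
,,,@@,,
,,,,,,,
,,,,,,,
[11] ,,,,,,,
,,,,,,,
,,@@@>,
,,@@,,,
,,,@@,,
,,,,,,,
,,,,,,,
[12] ,,,,,,,
,,,,,,,
,,@@@@,
,,@@,v,
,,,@@,,
,,,,,,,
,,,,,,,
[13] ,,,,,,,
,,,,,,,
,,@@@@,
,,@@<@,
,,,@@,,
,,,,,,,
,,,,,,,
[14] ,,,,,,,
,,,,,,,
,,@@^@,
,,@@@@,
,,,@@,,
,,,,,,,
,,,,,,,
[15] ,,,,,,,
,,,,,,,
,,@<,@,
,,@@@@,
,,,@@,,
,,,,,,,
,,,,,,,
[16] ,,,,,,,
,,,,,,,
,,@,,@,
,,@v@@,
,,,@@,,
,,,,,,,
,,,,,,,
[17] ,,,,,,,
,,,,,,,
,,@,,@,
,,@,>@,
,,,@@,,
,,,,,,,
,,,,,,,
[18] ,,,,,,,
,,,,,,,
,,@,^@,
,,@,,@,
,,,@@,,
,,,,,,,
,,,,,,,
[19] ,,,,,,,
,,,,,,,
,,@,@>,
,,@,,@,
,,,@@,,
,,,,,,,
,,,,,,,
[20] ,,,,,,,
,,,,,^,
,,@,@,,
,,@,,@,
,,,@@,,
,,,,,,,
,,,,,,,
[21] ,,,,,,,
,,,,,@>
,,@,@,,
,,@,,@,
,,,@@,,
,,,,,,,
,,,,,,,
[22] ,,,,,,,
,,,,,@@
,,@,@,v
,,@,,@,
,,,@@,,
,,,,,,,
,,,,,,,
[23] ,,,,,,,
,,,,,@@
,,@,@<@
,,@,,@,
,,,@@,,
,,,,,,,
,,,,,,,
[24] ,,,,,,,
,,,,,^@
,,@,@@@
,,@,,@,
,,,@@,,
,,,,,,,
,,,,,,,
[25] ,,,,,,,
,,,,<,@
,,@,@@@
,,@,,@,
,,,@@,,
,,,,,,,
,,,,,,,
[26] ,,,,^,,
,,,,@,@
,,@,@@@
,,@,,@,
,,,@@,,
,,,,,,,
,,,,,,,
[27] ,,,,@>,
,,,,@,@
,,@,@@@
,,@,,@,
,,,@@,,
,,,,,,,
,,,,,,,
[28] ,,,,@@,
,,,,@v@
,,@,@@@
,,@,,@,
,,,@@,,
,,,,,,,
,,,,,,,
[29] ,,,,@@,
,,,,<@@
,,@,@@@
,,@,,@,
,,,@@,,
,,,,,,,
,,,,,,,
[30] ,,,,@@,
,,,,,@@
,,@,v@@
,,@,,@,
,,,@@,,
,,,,,,,
,,,,,,,
[31] ,,,,@@,
,,,,,@@
,,@,,>@
,,@,,@,
,,,@@,,
,,,,,,,
,,,,,,,
[32] ,,,,@@,
,,,,,^@
,,@,,,@
,,@,,@,
,,,@@,,
,,,,,,,
,,,,,,,
[33] ,,,,@@,
,,,,<,@
,,@,,,@
,,@,,@,
,,,@@,,
,,,,,,,
,,,,,,,
[34] ,,,,^@,
,,,,@,@
,,@,,,@
,,@,,@,
,,,@@,,
,,,,,,,
,,,,,,,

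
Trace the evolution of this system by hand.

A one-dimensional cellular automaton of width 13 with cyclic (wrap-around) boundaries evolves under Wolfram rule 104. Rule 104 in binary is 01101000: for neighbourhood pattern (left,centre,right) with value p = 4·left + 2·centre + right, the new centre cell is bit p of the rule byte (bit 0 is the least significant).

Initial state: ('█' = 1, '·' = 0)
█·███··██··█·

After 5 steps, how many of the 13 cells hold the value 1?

step 0: █·███··██··█·
step 1: ·██·█··██···█
step 2: ████···██····
step 3: █··█···██····
step 4: ·······██····
step 5: ·······██····

2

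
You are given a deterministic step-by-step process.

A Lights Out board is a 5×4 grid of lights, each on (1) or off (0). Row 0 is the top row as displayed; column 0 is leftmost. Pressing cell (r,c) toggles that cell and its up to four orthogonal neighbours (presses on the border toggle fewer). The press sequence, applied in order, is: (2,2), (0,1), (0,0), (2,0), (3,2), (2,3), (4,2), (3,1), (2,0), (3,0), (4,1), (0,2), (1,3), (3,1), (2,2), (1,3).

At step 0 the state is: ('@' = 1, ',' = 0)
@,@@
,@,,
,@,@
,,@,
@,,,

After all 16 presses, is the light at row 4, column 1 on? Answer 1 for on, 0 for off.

0

gen 0: @,@@
,@,,
,@,@
,,@,
@,,,
gen 1: @,@@
,@@,
,,@,
,,,,
@,,,
gen 2: ,@,@
,,@,
,,@,
,,,,
@,,,
gen 3: @,,@
@,@,
,,@,
,,,,
@,,,
gen 4: @,,@
,,@,
@@@,
@,,,
@,,,
gen 5: @,,@
,,@,
@@,,
@@@@
@,@,
gen 6: @,,@
,,@@
@@@@
@@@,
@,@,
gen 7: @,,@
,,@@
@@@@
@@,,
@@,@
gen 8: @,,@
,,@@
@,@@
,,@,
@,,@
gen 9: @,,@
@,@@
,@@@
@,@,
@,,@
gen 10: @,,@
@,@@
@@@@
,@@,
,,,@
gen 11: @,,@
@,@@
@@@@
,,@,
@@@@
gen 12: @@@,
@,,@
@@@@
,,@,
@@@@
gen 13: @@@@
@,@,
@@@,
,,@,
@@@@
gen 14: @@@@
@,@,
@,@,
@@,,
@,@@
gen 15: @@@@
@,,,
@@,@
@@@,
@,@@
gen 16: @@@,
@,@@
@@,,
@@@,
@,@@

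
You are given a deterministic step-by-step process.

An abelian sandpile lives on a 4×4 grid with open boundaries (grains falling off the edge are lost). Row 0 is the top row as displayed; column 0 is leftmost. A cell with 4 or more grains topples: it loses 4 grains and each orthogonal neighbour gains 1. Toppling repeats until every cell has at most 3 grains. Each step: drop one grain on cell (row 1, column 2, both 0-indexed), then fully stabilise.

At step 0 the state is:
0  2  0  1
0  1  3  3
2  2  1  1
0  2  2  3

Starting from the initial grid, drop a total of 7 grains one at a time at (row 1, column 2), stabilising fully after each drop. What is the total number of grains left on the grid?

[0] 0  2  0  1
0  1  3  3
2  2  1  1
0  2  2  3
[1] 0  2  1  2
0  2  1  0
2  2  2  2
0  2  2  3
[2] 0  2  1  2
0  2  2  0
2  2  2  2
0  2  2  3
[3] 0  2  1  2
0  2  3  0
2  2  2  2
0  2  2  3
[4] 0  2  2  2
0  3  0  1
2  2  3  2
0  2  2  3
[5] 0  2  2  2
0  3  1  1
2  2  3  2
0  2  2  3
[6] 0  2  2  2
0  3  2  1
2  2  3  2
0  2  2  3
[7] 0  2  2  2
0  3  3  1
2  2  3  2
0  2  2  3

29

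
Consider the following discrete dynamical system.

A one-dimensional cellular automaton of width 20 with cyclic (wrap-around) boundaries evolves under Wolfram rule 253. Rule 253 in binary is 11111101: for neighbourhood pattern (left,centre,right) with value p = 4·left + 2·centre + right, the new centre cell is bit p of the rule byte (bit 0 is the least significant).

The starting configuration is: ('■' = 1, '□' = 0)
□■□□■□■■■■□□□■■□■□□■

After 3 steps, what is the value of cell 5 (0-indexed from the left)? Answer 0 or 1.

0) □■□□■□■■■■□□□■■□■□□■
1) ■■■□■■■■■■■■□■■■■■□■
2) ■■■■■■■■■■■■■■■■■■■■
3) ■■■■■■■■■■■■■■■■■■■■

1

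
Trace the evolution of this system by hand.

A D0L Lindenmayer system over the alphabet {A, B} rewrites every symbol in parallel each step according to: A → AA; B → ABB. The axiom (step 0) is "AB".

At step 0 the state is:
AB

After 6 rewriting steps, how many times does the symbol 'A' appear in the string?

256

0) AB
1) AAABB
2) AAAAAAABBABB
3) AAAAAAAAAAAAAAABBABBAAABBABB
4) AAAAAAAAAAAAAAAAAAAAAAAAAAAAAAABBABBAAABBABBAAAAAAABBABBAAABBABB
5) AAAAAAAAAAAAAAAAAAAAAAAAAAAAAAAAAAAAAAAAAAAAAAAAAAAAAAAAAA…BBAAABBABBAAAAAAAAAAAAAAABBABBAAABBABBAAAAAAABBABBAAABBABB  (len 144)
6) AAAAAAAAAAAAAAAAAAAAAAAAAAAAAAAAAAAAAAAAAAAAAAAAAAAAAAAAAA…BBAAABBABBAAAAAAAAAAAAAAABBABBAAABBABBAAAAAAABBABBAAABBABB  (len 320)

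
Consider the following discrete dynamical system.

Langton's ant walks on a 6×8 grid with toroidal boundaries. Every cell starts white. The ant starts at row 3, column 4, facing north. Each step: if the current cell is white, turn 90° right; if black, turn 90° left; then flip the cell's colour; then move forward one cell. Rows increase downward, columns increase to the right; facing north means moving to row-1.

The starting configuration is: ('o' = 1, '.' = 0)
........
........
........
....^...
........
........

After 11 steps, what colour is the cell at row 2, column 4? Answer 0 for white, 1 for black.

t=0: ........
........
........
....^...
........
........
t=1: ........
........
........
....o>..
........
........
t=2: ........
........
........
....oo..
.....v..
........
t=3: ........
........
........
....oo..
....<o..
........
t=4: ........
........
........
....^o..
....oo..
........
t=5: ........
........
........
...<.o..
....oo..
........
t=6: ........
........
...^....
...o.o..
....oo..
........
t=7: ........
........
...o>...
...o.o..
....oo..
........
t=8: ........
........
...oo...
...ovo..
....oo..
........
t=9: ........
........
...oo...
...<oo..
....oo..
........
t=10: ........
........
...oo...
....oo..
...voo..
........
t=11: ........
........
...oo...
....oo..
..<ooo..
........

1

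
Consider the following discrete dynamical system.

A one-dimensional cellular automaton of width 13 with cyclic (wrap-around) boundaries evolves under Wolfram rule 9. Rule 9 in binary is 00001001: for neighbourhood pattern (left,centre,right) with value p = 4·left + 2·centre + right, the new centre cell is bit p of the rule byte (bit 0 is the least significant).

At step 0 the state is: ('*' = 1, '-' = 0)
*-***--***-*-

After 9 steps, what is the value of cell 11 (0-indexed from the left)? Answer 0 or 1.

1

step 0: *-***--***-*-
step 1: --*----*-----
step 2: *---**---****
step 3: --*-*--*-*---
step 4: *----------**
step 5: --********-*-
step 6: *-*----------
step 7: ----********-
step 8: ***-*--------
step 9: *-----******-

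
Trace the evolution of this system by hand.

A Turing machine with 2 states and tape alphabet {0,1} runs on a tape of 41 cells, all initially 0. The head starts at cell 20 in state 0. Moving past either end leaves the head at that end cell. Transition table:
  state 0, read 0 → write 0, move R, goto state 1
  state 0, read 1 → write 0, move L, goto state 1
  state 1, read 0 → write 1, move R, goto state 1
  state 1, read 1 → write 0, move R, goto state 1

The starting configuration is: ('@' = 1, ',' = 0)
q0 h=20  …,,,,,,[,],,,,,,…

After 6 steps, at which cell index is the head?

k=0  q0 h=20  …,,,,,,[,],,,,,,…
k=1  q1 h=21  …,,,,,,[,],,,,,,…
k=2  q1 h=22  …,,,,,@[,],,,,,,…
k=3  q1 h=23  …,,,,@@[,],,,,,,…
k=4  q1 h=24  …,,,@@@[,],,,,,,…
k=5  q1 h=25  …,,@@@@[,],,,,,,…
k=6  q1 h=26  …,@@@@@[,],,,,,,…

26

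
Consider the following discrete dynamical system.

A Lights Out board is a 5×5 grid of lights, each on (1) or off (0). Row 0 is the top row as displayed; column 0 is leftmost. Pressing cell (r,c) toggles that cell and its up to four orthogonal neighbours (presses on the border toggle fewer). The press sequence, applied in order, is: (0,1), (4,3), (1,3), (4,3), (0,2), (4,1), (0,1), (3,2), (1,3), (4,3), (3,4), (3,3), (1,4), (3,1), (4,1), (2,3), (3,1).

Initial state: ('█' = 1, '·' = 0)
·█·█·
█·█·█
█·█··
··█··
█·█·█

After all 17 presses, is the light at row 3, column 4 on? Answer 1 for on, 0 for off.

gen 0: ·█·█·
█·█·█
█·█··
··█··
█·█·█
gen 1: █·██·
███·█
█·█··
··█··
█·█·█
gen 2: █·██·
███·█
█·█··
··██·
█··█·
gen 3: █·█··
██·█·
█·██·
··██·
█··█·
gen 4: █·█··
██·█·
█·██·
··█··
█·█·█
gen 5: ██·█·
████·
█·██·
··█··
█·█·█
gen 6: ██·█·
████·
█·██·
·██··
·█··█
gen 7: ··██·
█·██·
█·██·
·██··
·█··█
gen 8: ··██·
█·██·
█··█·
···█·
·██·█
gen 9: ··█··
█···█
█····
···█·
·██·█
gen 10: ··█··
█···█
█····
·····
·█·█·
gen 11: ··█··
█···█
█···█
···██
·█·██
gen 12: ··█··
█···█
█··██
··█··
·█··█
gen 13: ··█·█
█··█·
█··█·
··█··
·█··█
gen 14: ··█·█
█··█·
██·█·
██···
····█
gen 15: ··█·█
█··█·
██·█·
█····
███·█
gen 16: ··█·█
█····
███·█
█··█·
███·█
gen 17: ··█·█
█····
█·█·█
·███·
█·█·█

0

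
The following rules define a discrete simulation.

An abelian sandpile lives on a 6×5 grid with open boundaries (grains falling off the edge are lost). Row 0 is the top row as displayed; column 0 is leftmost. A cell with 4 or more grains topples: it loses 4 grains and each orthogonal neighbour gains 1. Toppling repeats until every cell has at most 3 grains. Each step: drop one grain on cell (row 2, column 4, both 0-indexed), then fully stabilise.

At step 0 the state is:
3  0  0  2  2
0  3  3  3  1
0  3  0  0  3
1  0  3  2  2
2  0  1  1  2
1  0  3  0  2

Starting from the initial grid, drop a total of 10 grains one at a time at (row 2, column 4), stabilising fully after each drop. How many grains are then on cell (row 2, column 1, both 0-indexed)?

t=0: 3  0  0  2  2
0  3  3  3  1
0  3  0  0  3
1  0  3  2  2
2  0  1  1  2
1  0  3  0  2
t=1: 3  0  0  2  2
0  3  3  3  2
0  3  0  1  0
1  0  3  2  3
2  0  1  1  2
1  0  3  0  2
t=2: 3  0  0  2  2
0  3  3  3  2
0  3  0  1  1
1  0  3  2  3
2  0  1  1  2
1  0  3  0  2
t=3: 3  0  0  2  2
0  3  3  3  2
0  3  0  1  2
1  0  3  2  3
2  0  1  1  2
1  0  3  0  2
t=4: 3  0  0  2  2
0  3  3  3  2
0  3  0  1  3
1  0  3  2  3
2  0  1  1  2
1  0  3  0  2
t=5: 3  0  0  2  2
0  3  3  3  3
0  3  0  2  1
1  0  3  3  0
2  0  1  1  3
1  0  3  0  2
t=6: 3  0  0  2  2
0  3  3  3  3
0  3  0  2  2
1  0  3  3  0
2  0  1  1  3
1  0  3  0  2
t=7: 3  0  0  2  2
0  3  3  3  3
0  3  0  2  3
1  0  3  3  0
2  0  1  1  3
1  0  3  0  2
t=8: 3  1  1  3  3
1  1  2  2  1
1  1  0  2  2
1  2  1  1  2
2  0  2  2  3
1  0  3  0  2
t=9: 3  1  1  3  3
1  1  2  2  1
1  1  0  2  3
1  2  1  1  2
2  0  2  2  3
1  0  3  0  2
t=10: 3  1  1  3  3
1  1  2  2  2
1  1  0  3  0
1  2  1  1  3
2  0  2  2  3
1  0  3  0  2

1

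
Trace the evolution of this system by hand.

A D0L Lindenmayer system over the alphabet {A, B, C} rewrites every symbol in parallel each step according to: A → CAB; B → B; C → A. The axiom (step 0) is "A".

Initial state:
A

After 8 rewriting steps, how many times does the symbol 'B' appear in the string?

54

k=0  A
k=1  CAB
k=2  ACABB
k=3  CABACABBB
k=4  ACABBCABACABBBB
k=5  CABACABBBACABBCABACABBBBB
k=6  ACABBCABACABBBBCABACABBBACABBCABACABBBBBB
k=7  CABACABBBACABBCABACABBBBBACABBCABACABBBBCABACABBBACABBCABACABBBBBBB
k=8  ACABBCABACABBBBCABACABBBACABBCABACABBBBBBCABACABBBACABBCABACABBBBBACABBCABACABBBBCABACABBBACABBCABACABBBBBBBB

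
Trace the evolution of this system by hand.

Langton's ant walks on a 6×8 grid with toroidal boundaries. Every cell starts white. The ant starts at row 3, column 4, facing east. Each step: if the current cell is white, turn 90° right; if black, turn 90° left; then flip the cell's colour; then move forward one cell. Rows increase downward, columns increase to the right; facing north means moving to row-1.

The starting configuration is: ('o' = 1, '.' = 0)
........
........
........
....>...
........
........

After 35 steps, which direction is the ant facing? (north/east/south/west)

[0] ........
........
........
....>...
........
........
[1] ........
........
........
....o...
....v...
........
[2] ........
........
........
....o...
...<o...
........
[3] ........
........
........
...^o...
...oo...
........
[4] ........
........
........
...o>...
...oo...
........
[5] ........
........
....^...
...o....
...oo...
........
[6] ........
........
....o>..
...o....
...oo...
........
[7] ........
........
....oo..
...o.v..
...oo...
........
[8] ........
........
....oo..
...o<o..
...oo...
........
[9] ........
........
....^o..
...ooo..
...oo...
........
[10] ........
........
...<.o..
...ooo..
...oo...
........
[11] ........
...^....
...o.o..
...ooo..
...oo...
........
[12] ........
...o>...
...o.o..
...ooo..
...oo...
........
[13] ........
...oo...
...ovo..
...ooo..
...oo...
........
[14] ........
...oo...
...<oo..
...ooo..
...oo...
........
[15] ........
...oo...
....oo..
...voo..
...oo...
........
[16] ........
...oo...
....oo..
....>o..
...oo...
........
[17] ........
...oo...
....^o..
.....o..
...oo...
........
[18] ........
...oo...
...<.o..
.....o..
...oo...
........
[19] ........
...^o...
...o.o..
.....o..
...oo...
........
[20] ........
..<.o...
...o.o..
.....o..
...oo...
........
[21] ..^.....
..o.o...
...o.o..
.....o..
...oo...
........
[22] ..o>....
..o.o...
...o.o..
.....o..
...oo...
........
[23] ..oo....
..ovo...
...o.o..
.....o..
...oo...
........
[24] ..oo....
..<oo...
...o.o..
.....o..
...oo...
........
[25] ..oo....
...oo...
..vo.o..
.....o..
...oo...
........
[26] ..oo....
...oo...
.<oo.o..
.....o..
...oo...
........
[27] ..oo....
.^.oo...
.ooo.o..
.....o..
...oo...
........
[28] ..oo....
.o>oo...
.ooo.o..
.....o..
...oo...
........
[29] ..oo....
.oooo...
.ovo.o..
.....o..
...oo...
........
[30] ..oo....
.oooo...
.o.>.o..
.....o..
...oo...
........
[31] ..oo....
.oo^o...
.o...o..
.....o..
...oo...
........
[32] ..oo....
.o<.o...
.o...o..
.....o..
...oo...
........
[33] ..oo....
.o..o...
.ov..o..
.....o..
...oo...
........
[34] ..oo....
.o..o...
.<o..o..
.....o..
...oo...
........
[35] ..oo....
.o..o...
..o..o..
.v...o..
...oo...
........

south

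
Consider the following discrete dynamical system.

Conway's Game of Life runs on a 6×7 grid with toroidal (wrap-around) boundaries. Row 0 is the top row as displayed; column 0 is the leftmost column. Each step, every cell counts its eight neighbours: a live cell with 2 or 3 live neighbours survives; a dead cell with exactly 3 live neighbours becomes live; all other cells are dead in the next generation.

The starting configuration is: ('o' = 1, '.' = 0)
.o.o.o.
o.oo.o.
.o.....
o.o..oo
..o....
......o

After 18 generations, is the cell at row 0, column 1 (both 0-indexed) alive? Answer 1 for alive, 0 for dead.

1

[0] .o.o.o.
o.oo.o.
.o.....
o.o..oo
..o....
......o
[1] oo.o.o.
o..o..o
...ooo.
o.o...o
oo...o.
..o....
[2] oo.oo..
oo.o...
.ooooo.
o.oo...
o.o....
..o.o..
[3] o...o..
.....oo
......o
o.....o
..o....
o.o.o..
[4] oo.oo..
o....oo
.......
o.....o
o..o..o
.......
[5] oo..oo.
oo..ooo
.....o.
o.....o
o.....o
.oooo.o
[6] .......
.o.....
.o..o..
o....o.
..oo...
..ooo..
[7] ..oo...
.......
oo.....
.oooo..
.oo....
..o.o..
[8] ..oo...
.oo....
oo.o...
...o...
....o..
.......
[9] .ooo...
o......
oo.o...
..ooo..
.......
...o...
[10] .ooo...
o..o...
oo.oo..
.oooo..
..o.o..
...o...
[11] .o.oo..
o......
o......
o....o.
.o..o..
.o..o..
[12] ooooo..
oo.....
oo.....
oo....o
oo..oo.
oo..oo.
[13] ...ooo.
...o..o
..o....
..o..o.
..o.o..
.......
[14] ...ooo.
..oo.o.
..oo...
.oo....
...o...
.....o.
[15] ..oo.oo
.....o.
....o..
.o.....
..o....
...o.o.
[16] ..oo.oo
...o.oo
.......
.......
..o....
...o.oo
[17] o.oo...
..oo.oo
.......
.......
.......
...o.oo
[18] oo.....
.oooo.o
.......
.......
.......
..ooo.o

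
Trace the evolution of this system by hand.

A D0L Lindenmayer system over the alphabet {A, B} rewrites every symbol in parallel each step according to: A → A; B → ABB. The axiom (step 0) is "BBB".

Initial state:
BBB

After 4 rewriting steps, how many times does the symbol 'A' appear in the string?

45

0) BBB
1) ABBABBABB
2) AABBABBAABBABBAABBABB
3) AAABBABBAABBABBAAABBABBAABBABBAAABBABBAABBABB
4) AAAABBABBAABBABBAAABBABBAABBABBAAAABBABBAABBABBAAABBABBAABBABBAAAABBABBAABBABBAAABBABBAABBABB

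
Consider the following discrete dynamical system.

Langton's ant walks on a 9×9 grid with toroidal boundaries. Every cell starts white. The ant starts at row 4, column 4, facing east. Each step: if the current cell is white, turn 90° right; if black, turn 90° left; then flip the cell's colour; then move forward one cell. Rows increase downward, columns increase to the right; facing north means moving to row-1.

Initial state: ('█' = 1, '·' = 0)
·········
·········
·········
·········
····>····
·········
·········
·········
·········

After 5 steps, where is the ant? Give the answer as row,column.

0) ·········
·········
·········
·········
····>····
·········
·········
·········
·········
1) ·········
·········
·········
·········
····█····
····v····
·········
·········
·········
2) ·········
·········
·········
·········
····█····
···<█····
·········
·········
·········
3) ·········
·········
·········
·········
···^█····
···██····
·········
·········
·········
4) ·········
·········
·········
·········
···█>····
···██····
·········
·········
·········
5) ·········
·········
·········
····^····
···█·····
···██····
·········
·········
·········

3,4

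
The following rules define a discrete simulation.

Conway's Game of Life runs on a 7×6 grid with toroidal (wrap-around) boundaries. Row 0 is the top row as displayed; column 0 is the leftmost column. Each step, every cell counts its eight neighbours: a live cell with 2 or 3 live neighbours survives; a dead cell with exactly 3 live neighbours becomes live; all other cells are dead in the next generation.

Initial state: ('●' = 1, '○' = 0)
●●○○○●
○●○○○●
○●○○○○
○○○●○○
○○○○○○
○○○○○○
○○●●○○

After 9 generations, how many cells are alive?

step 0: ●●○○○●
○●○○○●
○●○○○○
○○○●○○
○○○○○○
○○○○○○
○○●●○○
step 1: ○●○○●●
○●●○○●
●○●○○○
○○○○○○
○○○○○○
○○○○○○
●●●○○○
step 2: ○○○●●●
○○●●●●
●○●○○○
○○○○○○
○○○○○○
○●○○○○
●●●○○●
step 3: ○○○○○○
●●●○○○
○●●○●●
○○○○○○
○○○○○○
○●●○○○
○●●●○●
step 4: ○○○●○○
●○●●○●
○○●●○●
○○○○○○
○○○○○○
●●○●○○
●●○●○○
step 5: ○○○●○●
●●○○○●
●●●●○●
○○○○○○
○○○○○○
●●○○○○
●●○●●○
step 6: ○○○●○○
○○○●○○
○○●○●●
●●●○○○
○○○○○○
●●●○○●
○●○●●○
step 7: ○○○●○○
○○●●○○
●○●○●●
●●●●○●
○○○○○●
●●●●●●
○●○●●●
step 8: ○○○○○○
○●●○○●
○○○○○○
○○●●○○
○○○○○○
○●○○○○
○●○○○○
step 9: ●●●○○○
○○○○○○
○●○●○○
○○○○○○
○○●○○○
○○○○○○
○○○○○○

6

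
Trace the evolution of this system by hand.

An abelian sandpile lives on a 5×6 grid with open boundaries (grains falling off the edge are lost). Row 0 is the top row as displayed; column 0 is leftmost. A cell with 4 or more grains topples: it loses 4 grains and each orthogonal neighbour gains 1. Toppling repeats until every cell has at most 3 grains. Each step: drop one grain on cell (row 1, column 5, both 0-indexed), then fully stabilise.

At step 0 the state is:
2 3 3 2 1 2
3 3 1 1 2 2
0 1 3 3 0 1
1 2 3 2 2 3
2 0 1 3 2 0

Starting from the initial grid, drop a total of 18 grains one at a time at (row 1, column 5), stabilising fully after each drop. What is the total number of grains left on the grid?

63

gen 0: 2 3 3 2 1 2
3 3 1 1 2 2
0 1 3 3 0 1
1 2 3 2 2 3
2 0 1 3 2 0
gen 1: 2 3 3 2 1 2
3 3 1 1 2 3
0 1 3 3 0 1
1 2 3 2 2 3
2 0 1 3 2 0
gen 2: 2 3 3 2 1 3
3 3 1 1 3 0
0 1 3 3 0 2
1 2 3 2 2 3
2 0 1 3 2 0
gen 3: 2 3 3 2 1 3
3 3 1 1 3 1
0 1 3 3 0 2
1 2 3 2 2 3
2 0 1 3 2 0
gen 4: 2 3 3 2 1 3
3 3 1 1 3 2
0 1 3 3 0 2
1 2 3 2 2 3
2 0 1 3 2 0
gen 5: 2 3 3 2 1 3
3 3 1 1 3 3
0 1 3 3 0 2
1 2 3 2 2 3
2 0 1 3 2 0
gen 6: 2 3 3 2 3 0
3 3 1 2 0 2
0 1 3 3 1 3
1 2 3 2 2 3
2 0 1 3 2 0
gen 7: 2 3 3 2 3 0
3 3 1 2 0 3
0 1 3 3 1 3
1 2 3 2 2 3
2 0 1 3 2 0
gen 8: 2 3 3 2 3 1
3 3 1 2 1 1
0 1 3 3 2 1
1 2 3 2 3 0
2 0 1 3 2 1
gen 9: 2 3 3 2 3 1
3 3 1 2 1 2
0 1 3 3 2 1
1 2 3 2 3 0
2 0 1 3 2 1
gen 10: 2 3 3 2 3 1
3 3 1 2 1 3
0 1 3 3 2 1
1 2 3 2 3 0
2 0 1 3 2 1
gen 11: 2 3 3 2 3 2
3 3 1 2 2 0
0 1 3 3 2 2
1 2 3 2 3 0
2 0 1 3 2 1
gen 12: 2 3 3 2 3 2
3 3 1 2 2 1
0 1 3 3 2 2
1 2 3 2 3 0
2 0 1 3 2 1
gen 13: 2 3 3 2 3 2
3 3 1 2 2 2
0 1 3 3 2 2
1 2 3 2 3 0
2 0 1 3 2 1
gen 14: 2 3 3 2 3 2
3 3 1 2 2 3
0 1 3 3 2 2
1 2 3 2 3 0
2 0 1 3 2 1
gen 15: 2 3 3 2 3 3
3 3 1 2 3 0
0 1 3 3 2 3
1 2 3 2 3 0
2 0 1 3 2 1
gen 16: 2 3 3 2 3 3
3 3 1 2 3 1
0 1 3 3 2 3
1 2 3 2 3 0
2 0 1 3 2 1
gen 17: 2 3 3 2 3 3
3 3 1 2 3 2
0 1 3 3 2 3
1 2 3 2 3 0
2 0 1 3 2 1
gen 18: 2 3 3 2 3 3
3 3 1 2 3 3
0 1 3 3 2 3
1 2 3 2 3 0
2 0 1 3 2 1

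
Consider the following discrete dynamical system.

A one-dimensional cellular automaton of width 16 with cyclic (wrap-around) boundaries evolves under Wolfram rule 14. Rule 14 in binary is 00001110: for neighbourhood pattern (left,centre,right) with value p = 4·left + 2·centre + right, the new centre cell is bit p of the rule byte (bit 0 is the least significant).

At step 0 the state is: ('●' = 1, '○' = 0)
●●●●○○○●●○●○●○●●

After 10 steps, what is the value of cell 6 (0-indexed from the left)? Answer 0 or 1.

1

[0] ●●●●○○○●●○●○●○●●
[1] ○○○○○○●●○○●○●○●○
[2] ○○○○○●●○○●●○●○●○
[3] ○○○○●●○○●●○○●○●○
[4] ○○○●●○○●●○○●●○●○
[5] ○○●●○○●●○○●●○○●○
[6] ○●●○○●●○○●●○○●●○
[7] ●●○○●●○○●●○○●●○○
[8] ●○○●●○○●●○○●●○○●
[9] ○○●●○○●●○○●●○○●●
[10] ○●●○○●●○○●●○○●●○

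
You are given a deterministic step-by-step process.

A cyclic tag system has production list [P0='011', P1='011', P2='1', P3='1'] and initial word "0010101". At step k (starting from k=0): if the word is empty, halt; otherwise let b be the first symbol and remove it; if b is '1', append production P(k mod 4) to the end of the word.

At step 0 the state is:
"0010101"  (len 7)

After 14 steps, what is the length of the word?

7

step 0: "0010101"  (len 7)
step 1: "010101"  (len 6)
step 2: "10101"  (len 5)
step 3: "01011"  (len 5)
step 4: "1011"  (len 4)
step 5: "011011"  (len 6)
step 6: "11011"  (len 5)
step 7: "10111"  (len 5)
step 8: "01111"  (len 5)
step 9: "1111"  (len 4)
step 10: "111011"  (len 6)
step 11: "110111"  (len 6)
step 12: "101111"  (len 6)
step 13: "01111011"  (len 8)
step 14: "1111011"  (len 7)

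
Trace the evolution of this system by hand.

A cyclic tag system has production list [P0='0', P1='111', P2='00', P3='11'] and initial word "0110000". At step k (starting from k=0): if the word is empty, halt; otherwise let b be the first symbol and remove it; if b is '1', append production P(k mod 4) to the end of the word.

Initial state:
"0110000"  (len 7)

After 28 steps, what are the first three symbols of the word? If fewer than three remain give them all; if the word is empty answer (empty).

110

[0] "0110000"  (len 7)
[1] "110000"  (len 6)
[2] "10000111"  (len 8)
[3] "000011100"  (len 9)
[4] "00011100"  (len 8)
[5] "0011100"  (len 7)
[6] "011100"  (len 6)
[7] "11100"  (len 5)
[8] "110011"  (len 6)
[9] "100110"  (len 6)
[10] "00110111"  (len 8)
[11] "0110111"  (len 7)
[12] "110111"  (len 6)
[13] "101110"  (len 6)
[14] "01110111"  (len 8)
[15] "1110111"  (len 7)
[16] "11011111"  (len 8)
[17] "10111110"  (len 8)
[18] "0111110111"  (len 10)
[19] "111110111"  (len 9)
[20] "1111011111"  (len 10)
[21] "1110111110"  (len 10)
[22] "110111110111"  (len 12)
[23] "1011111011100"  (len 13)
[24] "01111101110011"  (len 14)
[25] "1111101110011"  (len 13)
[26] "111101110011111"  (len 15)
[27] "1110111001111100"  (len 16)
[28] "11011100111110011"  (len 17)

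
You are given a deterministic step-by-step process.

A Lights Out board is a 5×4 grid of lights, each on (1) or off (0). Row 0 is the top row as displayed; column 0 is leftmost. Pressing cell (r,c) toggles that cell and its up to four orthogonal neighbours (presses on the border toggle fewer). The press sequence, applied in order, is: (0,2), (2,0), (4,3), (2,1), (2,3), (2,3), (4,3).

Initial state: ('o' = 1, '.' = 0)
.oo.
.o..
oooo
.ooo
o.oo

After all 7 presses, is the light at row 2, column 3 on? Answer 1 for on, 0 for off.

1

gen 0: .oo.
.o..
oooo
.ooo
o.oo
gen 1: ...o
.oo.
oooo
.ooo
o.oo
gen 2: ...o
ooo.
..oo
oooo
o.oo
gen 3: ...o
ooo.
..oo
ooo.
o...
gen 4: ...o
o.o.
oo.o
o.o.
o...
gen 5: ...o
o.oo
ooo.
o.oo
o...
gen 6: ...o
o.o.
oo.o
o.o.
o...
gen 7: ...o
o.o.
oo.o
o.oo
o.oo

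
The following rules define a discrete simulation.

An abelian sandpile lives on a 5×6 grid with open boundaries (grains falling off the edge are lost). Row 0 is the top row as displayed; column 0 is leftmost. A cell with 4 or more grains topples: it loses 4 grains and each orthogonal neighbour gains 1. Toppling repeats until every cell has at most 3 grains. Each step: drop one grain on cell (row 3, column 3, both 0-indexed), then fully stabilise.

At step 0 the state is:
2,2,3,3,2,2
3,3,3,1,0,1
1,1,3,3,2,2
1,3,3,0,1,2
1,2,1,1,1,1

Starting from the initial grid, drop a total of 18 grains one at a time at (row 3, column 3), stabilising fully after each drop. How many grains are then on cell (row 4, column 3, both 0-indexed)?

0) 2,2,3,3,2,2
3,3,3,1,0,1
1,1,3,3,2,2
1,3,3,0,1,2
1,2,1,1,1,1
1) 2,2,3,3,2,2
3,3,3,1,0,1
1,1,3,3,2,2
1,3,3,1,1,2
1,2,1,1,1,1
2) 2,2,3,3,2,2
3,3,3,1,0,1
1,1,3,3,2,2
1,3,3,2,1,2
1,2,1,1,1,1
3) 2,2,3,3,2,2
3,3,3,1,0,1
1,1,3,3,2,2
1,3,3,3,1,2
1,2,1,1,1,1
4) 0,1,2,1,3,2
1,3,3,0,1,1
3,0,3,2,3,2
2,1,2,2,2,2
1,3,2,2,1,1
5) 0,1,2,1,3,2
1,3,3,0,1,1
3,0,3,2,3,2
2,1,2,3,2,2
1,3,2,2,1,1
6) 0,1,2,1,3,2
1,3,3,0,1,1
3,0,3,3,3,2
2,1,3,0,3,2
1,3,2,3,1,1
7) 0,1,2,1,3,2
1,3,3,0,1,1
3,0,3,3,3,2
2,1,3,1,3,2
1,3,2,3,1,1
8) 0,1,2,1,3,2
1,3,3,0,1,1
3,0,3,3,3,2
2,1,3,2,3,2
1,3,2,3,1,1
9) 0,1,2,1,3,2
1,3,3,0,1,1
3,0,3,3,3,2
2,1,3,3,3,2
1,3,2,3,1,1
10) 0,2,3,1,3,2
2,0,1,2,2,1
3,2,2,3,1,3
2,3,3,0,2,3
2,0,1,2,3,1
11) 0,2,3,1,3,2
2,0,1,2,2,1
3,2,2,3,1,3
2,3,3,1,2,3
2,0,1,2,3,1
12) 0,2,3,1,3,2
2,0,1,2,2,1
3,2,2,3,1,3
2,3,3,2,2,3
2,0,1,2,3,1
13) 0,2,3,1,3,2
2,0,1,2,2,1
3,2,2,3,1,3
2,3,3,3,2,3
2,0,1,2,3,1
14) 0,2,3,1,3,2
3,1,2,3,2,1
1,1,1,1,2,3
0,2,2,2,3,3
3,1,2,3,3,1
15) 0,2,3,1,3,2
3,1,2,3,2,1
1,1,1,1,2,3
0,2,2,3,3,3
3,1,2,3,3,1
16) 0,2,3,1,3,2
3,1,2,3,3,2
1,1,1,3,0,1
0,2,3,2,3,1
3,1,3,1,1,3
17) 0,2,3,1,3,2
3,1,2,3,3,2
1,1,1,3,0,1
0,2,3,3,3,1
3,1,3,1,1,3
18) 0,2,3,3,0,3
3,1,3,1,1,3
1,1,3,1,3,1
0,3,1,3,0,2
3,2,0,3,2,3

3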